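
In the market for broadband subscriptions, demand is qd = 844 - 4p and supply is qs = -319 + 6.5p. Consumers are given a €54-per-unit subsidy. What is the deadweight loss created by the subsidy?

Pre-subsidy: 844 - 4p = -319 + 6.5p gives p* = 2326/21, q* = 8420/21.
With the rebate, buyers effectively pay pb = ps − 54, where ps is the price sellers receive.
Demand in terms of ps becomes qd = 844 − 4(ps − 54) = 1060 - 4ps. Setting this equal to supply: 1060 - 4ps = -319 + 6.5ps, so ps = 394/3.
Buyers pay pb = 394/3 − 54 = 232/3; q' = -319 + 6.5·(394/3) = 1604/3.
The subsidy expands output by 1604/3 − 8420/21 = 936/7 past the efficient level; on those units the gap between marginal cost and willingness to pay runs from 0 up to 54.
DWL = ½ × 54 × 936/7 = 25272/7.

Deadweight loss = 25272/7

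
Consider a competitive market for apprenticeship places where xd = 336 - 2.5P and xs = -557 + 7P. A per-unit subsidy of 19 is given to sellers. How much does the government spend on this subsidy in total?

Pre-subsidy: 336 - 2.5P = -557 + 7P gives P* = 94, x* = 101.
With the subsidy, sellers receive Ps = Pb + 19 for each unit, where Pb is the price buyers pay.
Supply in terms of Pb becomes xs = -557 + 7(Pb + 19) = -424 + 7Pb. Setting this equal to demand: 336 - 2.5Pb = -424 + 7Pb, so Pb = 80.
Sellers receive Ps = 80 + 19 = 99; x' = 336 − 2.5·80 = 136.
Government outlay = subsidy × quantity = 19 × 136 = 2584.

Government cost = 2584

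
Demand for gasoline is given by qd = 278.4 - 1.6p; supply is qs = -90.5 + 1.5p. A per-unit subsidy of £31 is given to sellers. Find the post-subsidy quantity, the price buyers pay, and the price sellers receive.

Pre-subsidy: 278.4 - 1.6p = -90.5 + 1.5p gives p* = 119, q* = 88.
With the subsidy, sellers receive ps = pb + 31 for each unit, where pb is the price buyers pay.
Supply in terms of pb becomes qs = -90.5 + 1.5(pb + 31) = -44 + 1.5pb. Setting this equal to demand: 278.4 - 1.6pb = -44 + 1.5pb, so pb = 104.
Sellers receive ps = 104 + 31 = 135; q' = 278.4 − 1.6·104 = 112.

q' = 112; buyers pay £104; sellers receive £135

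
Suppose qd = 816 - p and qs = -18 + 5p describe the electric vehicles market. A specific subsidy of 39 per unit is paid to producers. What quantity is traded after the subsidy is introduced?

q' = 709.5

Pre-subsidy: 816 - p = -18 + 5p gives p* = 139, q* = 677.
With the subsidy, sellers receive ps = pb + 39 for each unit, where pb is the price buyers pay.
Supply in terms of pb becomes qs = -18 + 5(pb + 39) = 177 + 5pb. Setting this equal to demand: 816 - pb = 177 + 5pb, so pb = 106.5.
Sellers receive ps = 106.5 + 39 = 145.5; q' = 816 − 1·106.5 = 709.5.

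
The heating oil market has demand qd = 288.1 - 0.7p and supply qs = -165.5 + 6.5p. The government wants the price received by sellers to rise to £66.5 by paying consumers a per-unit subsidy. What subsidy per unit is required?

Required subsidy s = £36 per unit

At a seller price of 66.5, quantity supplied is -165.5 + 6.5·66.5 = 266.75.
Buyers absorb 266.75 only when they pay pb with 288.1 − 0.7·pb = 266.75, i.e. pb = 30.5.
s = ps − pb = 66.5 − 30.5 = 36.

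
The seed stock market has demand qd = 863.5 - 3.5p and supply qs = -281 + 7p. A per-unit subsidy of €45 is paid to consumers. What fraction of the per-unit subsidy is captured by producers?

Pre-subsidy: 863.5 - 3.5p = -281 + 7p gives p* = 109, q* = 482.
With the rebate, buyers effectively pay pb = ps − 45, where ps is the price sellers receive.
Demand in terms of ps becomes qd = 863.5 − 3.5(ps − 45) = 1021 - 3.5ps. Setting this equal to supply: 1021 - 3.5ps = -281 + 7ps, so ps = 124.
Buyers pay pb = 124 − 45 = 79; q' = -281 + 7·124 = 587.
Buyers' price falls by p* − pb = 109 − 79 = 30; sellers' price rises by ps − p* = 124 − 109 = 15.
So producers capture 15/45 = 1/3 of each unit of subsidy.

Producer share = 1/3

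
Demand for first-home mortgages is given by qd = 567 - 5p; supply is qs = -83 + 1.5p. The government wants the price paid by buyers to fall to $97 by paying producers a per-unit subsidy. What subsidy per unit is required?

At a buyer price of 97, quantity demanded is 567 − 5·97 = 82.
Sellers supply 82 only when they receive ps with -83 + 1.5·ps = 82, i.e. ps = 110.
s = ps − pb = 110 − 97 = 13.

Required subsidy s = $13 per unit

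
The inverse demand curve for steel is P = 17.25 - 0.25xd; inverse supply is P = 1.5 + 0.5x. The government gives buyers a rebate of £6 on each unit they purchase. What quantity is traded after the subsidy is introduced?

Pre-subsidy: 17.25 - 0.25x = 1.5 + 0.5x gives x* = 21 and P* = 12.
With the rebate, buyers effectively pay Pb = Ps − 6, where Ps is the price sellers receive.
On the curves, Pb = 17.25 - 0.25x and Ps = 1.5 + 0.5x; the wedge Ps − Pb = 6 gives 1.5 + 0.5x − (17.25 - 0.25x) = 6, so x' = 29.
Then Pb = 17.25 − 0.25·29 = 10 and Ps = 1.5 + 0.5·29 = 16.

x' = 29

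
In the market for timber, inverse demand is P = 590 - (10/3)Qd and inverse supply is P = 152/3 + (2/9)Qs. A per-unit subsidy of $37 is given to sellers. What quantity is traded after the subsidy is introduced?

Pre-subsidy: 590 - (10/3)Q = 152/3 + (2/9)Q gives Q* = 151.6875 and P* = 84.375.
With the subsidy, sellers receive Ps = Pb + 37 for each unit, where Pb is the price buyers pay.
On the curves, Pb = 590 - (10/3)Q and Ps = 152/3 + (2/9)Q; the wedge Ps − Pb = 37 gives 152/3 + (2/9)Q − (590 - (10/3)Q) = 37, so Q' = 162.09375.
Then Pb = 590 − (10/3)·162.09375 = 49.6875 and Ps = 152/3 + (2/9)·162.09375 = 86.6875.

Q' = 162.09375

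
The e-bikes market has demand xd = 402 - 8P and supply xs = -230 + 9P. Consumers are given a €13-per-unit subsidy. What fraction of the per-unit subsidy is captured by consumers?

Pre-subsidy: 402 - 8P = -230 + 9P gives P* = 632/17, x* = 1778/17.
With the rebate, buyers effectively pay Pb = Ps − 13, where Ps is the price sellers receive.
Demand in terms of Ps becomes xd = 402 − 8(Ps − 13) = 506 - 8Ps. Setting this equal to supply: 506 - 8Ps = -230 + 9Ps, so Ps = 736/17.
Buyers pay Pb = 736/17 − 13 = 515/17; x' = -230 + 9·(736/17) = 2714/17.
Buyers' price falls by P* − Pb = 632/17 − 515/17 = 117/17; sellers' price rises by Ps − P* = 736/17 − 632/17 = 104/17.
So consumers capture (117/17)/13 = 9/17 of each unit of subsidy.

Consumer share = 9/17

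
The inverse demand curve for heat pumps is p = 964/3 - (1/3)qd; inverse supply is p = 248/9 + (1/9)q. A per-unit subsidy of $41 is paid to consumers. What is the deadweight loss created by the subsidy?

Pre-subsidy: 964/3 - (1/3)q = 248/9 + (1/9)q gives q* = 661 and p* = 101.
With the rebate, buyers effectively pay pb = ps − 41, where ps is the price sellers receive.
On the curves, pb = 964/3 - (1/3)q and ps = 248/9 + (1/9)q; the wedge ps − pb = 41 gives 248/9 + (1/9)q − (964/3 - (1/3)q) = 41, so q' = 753.25.
Then pb = 964/3 − (1/3)·753.25 = 70.25 and ps = 248/9 + (1/9)·753.25 = 111.25.
The subsidy expands output by 753.25 − 661 = 92.25 past the efficient level; on those units the gap between marginal cost and willingness to pay runs from 0 up to 41.
DWL = ½ × 41 × 92.25 = 1891.125.

Deadweight loss = $1891.125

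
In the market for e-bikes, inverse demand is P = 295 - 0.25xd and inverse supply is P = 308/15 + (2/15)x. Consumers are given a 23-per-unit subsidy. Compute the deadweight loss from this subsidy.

Pre-subsidy: 295 - 0.25x = 308/15 + (2/15)x gives x* = 716 and P* = 116.
With the rebate, buyers effectively pay Pb = Ps − 23, where Ps is the price sellers receive.
On the curves, Pb = 295 - 0.25x and Ps = 308/15 + (2/15)x; the wedge Ps − Pb = 23 gives 308/15 + (2/15)x − (295 - 0.25x) = 23, so x' = 776.
Then Pb = 295 − 0.25·776 = 101 and Ps = 308/15 + (2/15)·776 = 124.
The subsidy expands output by 776 − 716 = 60 past the efficient level; on those units the gap between marginal cost and willingness to pay runs from 0 up to 23.
DWL = ½ × 23 × 60 = 690.

Deadweight loss = 690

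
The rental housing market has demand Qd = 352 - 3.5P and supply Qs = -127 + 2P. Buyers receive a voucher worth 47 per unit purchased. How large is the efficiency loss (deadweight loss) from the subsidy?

Pre-subsidy: 352 - 3.5P = -127 + 2P gives P* = 958/11, Q* = 519/11.
With the rebate, buyers effectively pay Pb = Ps − 47, where Ps is the price sellers receive.
Demand in terms of Ps becomes Qd = 352 − 3.5(Ps − 47) = 516.5 - 3.5Ps. Setting this equal to supply: 516.5 - 3.5Ps = -127 + 2Ps, so Ps = 117.
Buyers pay Pb = 117 − 47 = 70; Q' = -127 + 2·117 = 107.
The subsidy expands output by 107 − 519/11 = 658/11 past the efficient level; on those units the gap between marginal cost and willingness to pay runs from 0 up to 47.
DWL = ½ × 47 × 658/11 = 15463/11.

Deadweight loss = 15463/11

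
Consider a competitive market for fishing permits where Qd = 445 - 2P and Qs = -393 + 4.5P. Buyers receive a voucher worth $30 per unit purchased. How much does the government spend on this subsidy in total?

Government cost = 89190/13

Pre-subsidy: 445 - 2P = -393 + 4.5P gives P* = 1676/13, Q* = 2433/13.
With the rebate, buyers effectively pay Pb = Ps − 30, where Ps is the price sellers receive.
Demand in terms of Ps becomes Qd = 445 − 2(Ps − 30) = 505 - 2Ps. Setting this equal to supply: 505 - 2Ps = -393 + 4.5Ps, so Ps = 1796/13.
Buyers pay Pb = 1796/13 − 30 = 1406/13; Q' = -393 + 4.5·(1796/13) = 2973/13.
Government outlay = subsidy × quantity = 30 × 2973/13 = 89190/13.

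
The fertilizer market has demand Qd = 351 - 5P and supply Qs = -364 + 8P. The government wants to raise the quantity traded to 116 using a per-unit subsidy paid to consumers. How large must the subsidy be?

At Q = 116, invert demand for the buyer price: Pb = (351 − 116)/5 = 47; invert supply for the seller price: Ps = (116 − (-364))/8 = 60.
The subsidy must fill the gap: s = Ps − Pb = 60 − 47 = 13.

Required subsidy s = 13 per unit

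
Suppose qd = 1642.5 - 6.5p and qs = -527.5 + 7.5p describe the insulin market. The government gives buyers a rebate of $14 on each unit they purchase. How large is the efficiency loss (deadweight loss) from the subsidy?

Pre-subsidy: 1642.5 - 6.5p = -527.5 + 7.5p gives p* = 155, q* = 635.
With the rebate, buyers effectively pay pb = ps − 14, where ps is the price sellers receive.
Demand in terms of ps becomes qd = 1642.5 − 6.5(ps − 14) = 1733.5 - 6.5ps. Setting this equal to supply: 1733.5 - 6.5ps = -527.5 + 7.5ps, so ps = 161.5.
Buyers pay pb = 161.5 − 14 = 147.5; q' = -527.5 + 7.5·161.5 = 683.75.
The subsidy expands output by 683.75 − 635 = 48.75 past the efficient level; on those units the gap between marginal cost and willingness to pay runs from 0 up to 14.
DWL = ½ × 14 × 48.75 = 341.25.

Deadweight loss = $341.25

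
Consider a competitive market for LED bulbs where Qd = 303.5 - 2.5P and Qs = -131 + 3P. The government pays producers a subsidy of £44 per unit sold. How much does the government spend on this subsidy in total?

Government cost = £7304

Pre-subsidy: 303.5 - 2.5P = -131 + 3P gives P* = 79, Q* = 106.
With the subsidy, sellers receive Ps = Pb + 44 for each unit, where Pb is the price buyers pay.
Supply in terms of Pb becomes Qs = -131 + 3(Pb + 44) = 1 + 3Pb. Setting this equal to demand: 303.5 - 2.5Pb = 1 + 3Pb, so Pb = 55.
Sellers receive Ps = 55 + 44 = 99; Q' = 303.5 − 2.5·55 = 166.
Government outlay = subsidy × quantity = 44 × 166 = 7304.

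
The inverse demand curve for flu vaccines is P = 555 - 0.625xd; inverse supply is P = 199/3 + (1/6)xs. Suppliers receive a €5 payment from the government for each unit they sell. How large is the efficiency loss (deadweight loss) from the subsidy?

Deadweight loss = 300/19

Pre-subsidy: 555 - 0.625x = 199/3 + (1/6)x gives x* = 11728/19 and P* = 3215/19.
With the subsidy, sellers receive Ps = Pb + 5 for each unit, where Pb is the price buyers pay.
On the curves, Pb = 555 - 0.625x and Ps = 199/3 + (1/6)x; the wedge Ps − Pb = 5 gives 199/3 + (1/6)x − (555 - 0.625x) = 5, so x' = 11848/19.
Then Pb = 555 − 0.625·(11848/19) = 3140/19 and Ps = 199/3 + (1/6)·(11848/19) = 3235/19.
The subsidy expands output by 11848/19 − 11728/19 = 120/19 past the efficient level; on those units the gap between marginal cost and willingness to pay runs from 0 up to 5.
DWL = ½ × 5 × 120/19 = 300/19.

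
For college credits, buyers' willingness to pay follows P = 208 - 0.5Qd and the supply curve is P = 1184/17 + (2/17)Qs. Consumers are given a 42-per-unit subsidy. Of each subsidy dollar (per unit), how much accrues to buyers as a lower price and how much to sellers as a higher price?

Buyers gain 34 per unit; sellers gain 8 per unit

Pre-subsidy: 208 - 0.5Q = 1184/17 + (2/17)Q gives Q* = 224 and P* = 96.
With the rebate, buyers effectively pay Pb = Ps − 42, where Ps is the price sellers receive.
On the curves, Pb = 208 - 0.5Q and Ps = 1184/17 + (2/17)Q; the wedge Ps − Pb = 42 gives 1184/17 + (2/17)Q − (208 - 0.5Q) = 42, so Q' = 292.
Then Pb = 208 − 0.5·292 = 62 and Ps = 1184/17 + (2/17)·292 = 104.
Buyers' price falls by P* − Pb = 96 − 62 = 34; sellers' price rises by Ps − P* = 104 − 96 = 8.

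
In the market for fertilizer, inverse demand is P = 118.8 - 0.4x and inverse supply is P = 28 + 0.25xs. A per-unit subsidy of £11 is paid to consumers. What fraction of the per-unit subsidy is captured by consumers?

Consumer share = 8/13

Pre-subsidy: 118.8 - 0.4x = 28 + 0.25x gives x* = 1816/13 and P* = 818/13.
With the rebate, buyers effectively pay Pb = Ps − 11, where Ps is the price sellers receive.
On the curves, Pb = 118.8 - 0.4x and Ps = 28 + 0.25x; the wedge Ps − Pb = 11 gives 28 + 0.25x − (118.8 - 0.4x) = 11, so x' = 2036/13.
Then Pb = 118.8 − 0.4·(2036/13) = 730/13 and Ps = 28 + 0.25·(2036/13) = 873/13.
Buyers' price falls by P* − Pb = 818/13 − 730/13 = 88/13; sellers' price rises by Ps − P* = 873/13 − 818/13 = 55/13.
So consumers capture (88/13)/11 = 8/13 of each unit of subsidy.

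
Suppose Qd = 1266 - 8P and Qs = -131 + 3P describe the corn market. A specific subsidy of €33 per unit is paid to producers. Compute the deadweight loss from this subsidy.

Deadweight loss = €1188

Pre-subsidy: 1266 - 8P = -131 + 3P gives P* = 127, Q* = 250.
With the subsidy, sellers receive Ps = Pb + 33 for each unit, where Pb is the price buyers pay.
Supply in terms of Pb becomes Qs = -131 + 3(Pb + 33) = -32 + 3Pb. Setting this equal to demand: 1266 - 8Pb = -32 + 3Pb, so Pb = 118.
Sellers receive Ps = 118 + 33 = 151; Q' = 1266 − 8·118 = 322.
The subsidy expands output by 322 − 250 = 72 past the efficient level; on those units the gap between marginal cost and willingness to pay runs from 0 up to 33.
DWL = ½ × 33 × 72 = 1188.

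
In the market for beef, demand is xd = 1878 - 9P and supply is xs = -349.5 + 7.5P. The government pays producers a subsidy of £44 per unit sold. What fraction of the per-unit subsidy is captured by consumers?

Consumer share = 5/11

Pre-subsidy: 1878 - 9P = -349.5 + 7.5P gives P* = 135, x* = 663.
With the subsidy, sellers receive Ps = Pb + 44 for each unit, where Pb is the price buyers pay.
Supply in terms of Pb becomes xs = -349.5 + 7.5(Pb + 44) = -19.5 + 7.5Pb. Setting this equal to demand: 1878 - 9Pb = -19.5 + 7.5Pb, so Pb = 115.
Sellers receive Ps = 115 + 44 = 159; x' = 1878 − 9·115 = 843.
Buyers' price falls by P* − Pb = 135 − 115 = 20; sellers' price rises by Ps − P* = 159 − 135 = 24.
So consumers capture 20/44 = 5/11 of each unit of subsidy.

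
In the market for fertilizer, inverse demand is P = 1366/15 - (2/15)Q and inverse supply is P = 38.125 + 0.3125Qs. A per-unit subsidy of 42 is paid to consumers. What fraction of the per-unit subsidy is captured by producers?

Pre-subsidy: 1366/15 - (2/15)Q = 38.125 + 0.3125Q gives Q* = 12706/107 and P* = 8050/107.
With the rebate, buyers effectively pay Pb = Ps − 42, where Ps is the price sellers receive.
On the curves, Pb = 1366/15 - (2/15)Q and Ps = 38.125 + 0.3125Q; the wedge Ps − Pb = 42 gives 38.125 + 0.3125Q − (1366/15 - (2/15)Q) = 42, so Q' = 22786/107.
Then Pb = 1366/15 − (2/15)·(22786/107) = 6706/107 and Ps = 38.125 + 0.3125·(22786/107) = 11200/107.
Buyers' price falls by P* − Pb = 8050/107 − 6706/107 = 1344/107; sellers' price rises by Ps − P* = 11200/107 − 8050/107 = 3150/107.
So producers capture (3150/107)/42 = 75/107 of each unit of subsidy.

Producer share = 75/107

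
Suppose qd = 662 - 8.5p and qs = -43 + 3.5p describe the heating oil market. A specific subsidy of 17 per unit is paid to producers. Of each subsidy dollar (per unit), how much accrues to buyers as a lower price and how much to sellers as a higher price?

Pre-subsidy: 662 - 8.5p = -43 + 3.5p gives p* = 58.75, q* = 162.625.
With the subsidy, sellers receive ps = pb + 17 for each unit, where pb is the price buyers pay.
Supply in terms of pb becomes qs = -43 + 3.5(pb + 17) = 16.5 + 3.5pb. Setting this equal to demand: 662 - 8.5pb = 16.5 + 3.5pb, so pb = 1291/24.
Sellers receive ps = 1291/24 + 17 = 1699/24; q' = 662 − 8.5·(1291/24) = 9829/48.
Buyers' price falls by p* − pb = 58.75 − 1291/24 = 119/24; sellers' price rises by ps − p* = 1699/24 − 58.75 = 289/24.

Buyers gain 119/24 per unit; sellers gain 289/24 per unit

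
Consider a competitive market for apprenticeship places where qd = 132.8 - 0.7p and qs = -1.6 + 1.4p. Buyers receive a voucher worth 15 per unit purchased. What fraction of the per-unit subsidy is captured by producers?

Producer share = 1/3

Pre-subsidy: 132.8 - 0.7p = -1.6 + 1.4p gives p* = 64, q* = 88.
With the rebate, buyers effectively pay pb = ps − 15, where ps is the price sellers receive.
Demand in terms of ps becomes qd = 132.8 − 0.7(ps − 15) = 143.3 - 0.7ps. Setting this equal to supply: 143.3 - 0.7ps = -1.6 + 1.4ps, so ps = 69.
Buyers pay pb = 69 − 15 = 54; q' = -1.6 + 1.4·69 = 95.
Buyers' price falls by p* − pb = 64 − 54 = 10; sellers' price rises by ps − p* = 69 − 64 = 5.
So producers capture 5/15 = 1/3 of each unit of subsidy.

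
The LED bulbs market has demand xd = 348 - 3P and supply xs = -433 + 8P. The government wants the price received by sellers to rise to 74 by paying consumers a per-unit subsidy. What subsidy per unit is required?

Required subsidy s = 11 per unit

At a seller price of 74, quantity supplied is -433 + 8·74 = 159.
Buyers absorb 159 only when they pay Pb with 348 − 3·Pb = 159, i.e. Pb = 63.
s = Ps − Pb = 74 − 63 = 11.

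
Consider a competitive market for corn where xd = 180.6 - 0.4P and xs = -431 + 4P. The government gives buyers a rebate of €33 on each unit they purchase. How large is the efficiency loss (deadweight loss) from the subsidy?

Pre-subsidy: 180.6 - 0.4P = -431 + 4P gives P* = 139, x* = 125.
With the rebate, buyers effectively pay Pb = Ps − 33, where Ps is the price sellers receive.
Demand in terms of Ps becomes xd = 180.6 − 0.4(Ps − 33) = 193.8 - 0.4Ps. Setting this equal to supply: 193.8 - 0.4Ps = -431 + 4Ps, so Ps = 142.
Buyers pay Pb = 142 − 33 = 109; x' = -431 + 4·142 = 137.
The subsidy expands output by 137 − 125 = 12 past the efficient level; on those units the gap between marginal cost and willingness to pay runs from 0 up to 33.
DWL = ½ × 33 × 12 = 198.

Deadweight loss = €198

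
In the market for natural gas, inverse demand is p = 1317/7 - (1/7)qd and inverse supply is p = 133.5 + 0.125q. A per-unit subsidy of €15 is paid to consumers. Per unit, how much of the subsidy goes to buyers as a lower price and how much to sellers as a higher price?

Pre-subsidy: 1317/7 - (1/7)q = 133.5 + 0.125q gives q* = 204 and p* = 159.
With the rebate, buyers effectively pay pb = ps − 15, where ps is the price sellers receive.
On the curves, pb = 1317/7 - (1/7)q and ps = 133.5 + 0.125q; the wedge ps − pb = 15 gives 133.5 + 0.125q − (1317/7 - (1/7)q) = 15, so q' = 260.
Then pb = 1317/7 − (1/7)·260 = 151 and ps = 133.5 + 0.125·260 = 166.
Buyers' price falls by p* − pb = 159 − 151 = 8; sellers' price rises by ps − p* = 166 − 159 = 7.

Buyers gain €8 per unit; sellers gain €7 per unit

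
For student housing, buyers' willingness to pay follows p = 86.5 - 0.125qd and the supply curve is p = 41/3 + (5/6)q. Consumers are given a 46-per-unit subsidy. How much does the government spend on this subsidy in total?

Pre-subsidy: 86.5 - 0.125q = 41/3 + (5/6)q gives q* = 76 and p* = 77.
With the rebate, buyers effectively pay pb = ps − 46, where ps is the price sellers receive.
On the curves, pb = 86.5 - 0.125q and ps = 41/3 + (5/6)q; the wedge ps − pb = 46 gives 41/3 + (5/6)q − (86.5 - 0.125q) = 46, so q' = 124.
Then pb = 86.5 − 0.125·124 = 71 and ps = 41/3 + (5/6)·124 = 117.
Government outlay = subsidy × quantity = 46 × 124 = 5704.

Government cost = 5704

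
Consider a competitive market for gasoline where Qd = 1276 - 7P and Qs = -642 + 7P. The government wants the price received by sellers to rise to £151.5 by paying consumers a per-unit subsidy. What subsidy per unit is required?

At a seller price of 151.5, quantity supplied is -642 + 7·151.5 = 418.5.
Buyers absorb 418.5 only when they pay Pb with 1276 − 7·Pb = 418.5, i.e. Pb = 122.5.
s = Ps − Pb = 151.5 − 122.5 = 29.

Required subsidy s = £29 per unit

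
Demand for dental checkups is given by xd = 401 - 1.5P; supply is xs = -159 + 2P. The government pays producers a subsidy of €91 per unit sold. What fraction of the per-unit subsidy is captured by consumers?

Consumer share = 4/7

Pre-subsidy: 401 - 1.5P = -159 + 2P gives P* = 160, x* = 161.
With the subsidy, sellers receive Ps = Pb + 91 for each unit, where Pb is the price buyers pay.
Supply in terms of Pb becomes xs = -159 + 2(Pb + 91) = 23 + 2Pb. Setting this equal to demand: 401 - 1.5Pb = 23 + 2Pb, so Pb = 108.
Sellers receive Ps = 108 + 91 = 199; x' = 401 − 1.5·108 = 239.
Buyers' price falls by P* − Pb = 160 − 108 = 52; sellers' price rises by Ps − P* = 199 − 160 = 39.
So consumers capture 52/91 = 4/7 of each unit of subsidy.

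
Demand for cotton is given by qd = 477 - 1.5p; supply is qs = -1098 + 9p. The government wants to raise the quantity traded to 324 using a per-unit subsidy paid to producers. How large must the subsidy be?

Required subsidy s = 56 per unit

At q = 324, invert demand for the buyer price: pb = (477 − 324)/1.5 = 102; invert supply for the seller price: ps = (324 − (-1098))/9 = 158.
The subsidy must fill the gap: s = ps − pb = 158 − 102 = 56.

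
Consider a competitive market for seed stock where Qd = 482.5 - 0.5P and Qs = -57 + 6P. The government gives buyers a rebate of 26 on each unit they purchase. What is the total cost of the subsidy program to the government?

Government cost = 11778

Pre-subsidy: 482.5 - 0.5P = -57 + 6P gives P* = 83, Q* = 441.
With the rebate, buyers effectively pay Pb = Ps − 26, where Ps is the price sellers receive.
Demand in terms of Ps becomes Qd = 482.5 − 0.5(Ps − 26) = 495.5 - 0.5Ps. Setting this equal to supply: 495.5 - 0.5Ps = -57 + 6Ps, so Ps = 85.
Buyers pay Pb = 85 − 26 = 59; Q' = -57 + 6·85 = 453.
Government outlay = subsidy × quantity = 26 × 453 = 11778.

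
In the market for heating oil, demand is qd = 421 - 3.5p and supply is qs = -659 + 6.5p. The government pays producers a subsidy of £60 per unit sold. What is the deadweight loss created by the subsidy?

Pre-subsidy: 421 - 3.5p = -659 + 6.5p gives p* = 108, q* = 43.
With the subsidy, sellers receive ps = pb + 60 for each unit, where pb is the price buyers pay.
Supply in terms of pb becomes qs = -659 + 6.5(pb + 60) = -269 + 6.5pb. Setting this equal to demand: 421 - 3.5pb = -269 + 6.5pb, so pb = 69.
Sellers receive ps = 69 + 60 = 129; q' = 421 − 3.5·69 = 179.5.
The subsidy expands output by 179.5 − 43 = 136.5 past the efficient level; on those units the gap between marginal cost and willingness to pay runs from 0 up to 60.
DWL = ½ × 60 × 136.5 = 4095.

Deadweight loss = £4095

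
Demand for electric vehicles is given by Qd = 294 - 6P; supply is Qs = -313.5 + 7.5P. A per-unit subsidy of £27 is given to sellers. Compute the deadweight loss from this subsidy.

Deadweight loss = £1215

Pre-subsidy: 294 - 6P = -313.5 + 7.5P gives P* = 45, Q* = 24.
With the subsidy, sellers receive Ps = Pb + 27 for each unit, where Pb is the price buyers pay.
Supply in terms of Pb becomes Qs = -313.5 + 7.5(Pb + 27) = -111 + 7.5Pb. Setting this equal to demand: 294 - 6Pb = -111 + 7.5Pb, so Pb = 30.
Sellers receive Ps = 30 + 27 = 57; Q' = 294 − 6·30 = 114.
The subsidy expands output by 114 − 24 = 90 past the efficient level; on those units the gap between marginal cost and willingness to pay runs from 0 up to 27.
DWL = ½ × 27 × 90 = 1215.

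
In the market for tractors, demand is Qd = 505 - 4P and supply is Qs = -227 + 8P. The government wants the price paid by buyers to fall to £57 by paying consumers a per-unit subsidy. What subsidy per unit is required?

Required subsidy s = £6 per unit

At a buyer price of 57, quantity demanded is 505 − 4·57 = 277.
Sellers supply 277 only when they receive Ps with -227 + 8·Ps = 277, i.e. Ps = 63.
s = Ps − Pb = 63 − 57 = 6.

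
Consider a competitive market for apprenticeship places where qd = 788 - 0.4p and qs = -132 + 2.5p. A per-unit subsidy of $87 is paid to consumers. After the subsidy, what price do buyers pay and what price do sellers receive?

Buyers pay 7025/29; sellers receive 9548/29

Pre-subsidy: 788 - 0.4p = -132 + 2.5p gives p* = 9200/29, q* = 19172/29.
With the rebate, buyers effectively pay pb = ps − 87, where ps is the price sellers receive.
Demand in terms of ps becomes qd = 788 − 0.4(ps − 87) = 822.8 - 0.4ps. Setting this equal to supply: 822.8 - 0.4ps = -132 + 2.5ps, so ps = 9548/29.
Buyers pay pb = 9548/29 − 87 = 7025/29; q' = -132 + 2.5·(9548/29) = 20042/29.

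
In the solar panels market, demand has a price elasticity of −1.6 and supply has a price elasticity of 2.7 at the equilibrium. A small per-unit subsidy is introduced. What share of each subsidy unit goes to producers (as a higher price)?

Producer share = 16/43

For a small subsidy around the equilibrium, the benefit split depends on the relative slopes, which at a point are proportional to the elasticities.
Buyer share = εs/(εs + |εd|) = 2.7/(2.7 + 1.6) = 27/43; seller share = |εd|/(εs + |εd|) = 16/43.
So producers capture 16/43 of the subsidy.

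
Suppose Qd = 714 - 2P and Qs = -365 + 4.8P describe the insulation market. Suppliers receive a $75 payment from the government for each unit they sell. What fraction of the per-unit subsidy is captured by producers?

Pre-subsidy: 714 - 2P = -365 + 4.8P gives P* = 5395/34, Q* = 6743/17.
With the subsidy, sellers receive Ps = Pb + 75 for each unit, where Pb is the price buyers pay.
Supply in terms of Pb becomes Qs = -365 + 4.8(Pb + 75) = -5 + 4.8Pb. Setting this equal to demand: 714 - 2Pb = -5 + 4.8Pb, so Pb = 3595/34.
Sellers receive Ps = 3595/34 + 75 = 6145/34; Q' = 714 − 2·(3595/34) = 8543/17.
Buyers' price falls by P* − Pb = 5395/34 − 3595/34 = 900/17; sellers' price rises by Ps − P* = 6145/34 − 5395/34 = 375/17.
So producers capture (375/17)/75 = 5/17 of each unit of subsidy.

Producer share = 5/17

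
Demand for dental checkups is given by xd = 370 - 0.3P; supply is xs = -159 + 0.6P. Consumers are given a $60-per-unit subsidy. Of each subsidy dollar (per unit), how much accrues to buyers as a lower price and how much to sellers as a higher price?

Pre-subsidy: 370 - 0.3P = -159 + 0.6P gives P* = 5290/9, x* = 581/3.
With the rebate, buyers effectively pay Pb = Ps − 60, where Ps is the price sellers receive.
Demand in terms of Ps becomes xd = 370 − 0.3(Ps − 60) = 388 - 0.3Ps. Setting this equal to supply: 388 - 0.3Ps = -159 + 0.6Ps, so Ps = 5470/9.
Buyers pay Pb = 5470/9 − 60 = 4930/9; x' = -159 + 0.6·(5470/9) = 617/3.
Buyers' price falls by P* − Pb = 5290/9 − 4930/9 = 40; sellers' price rises by Ps − P* = 5470/9 − 5290/9 = 20.

Buyers gain $40 per unit; sellers gain $20 per unit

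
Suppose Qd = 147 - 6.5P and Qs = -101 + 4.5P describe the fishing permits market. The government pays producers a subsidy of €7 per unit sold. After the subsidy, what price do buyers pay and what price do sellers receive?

Buyers pay 433/22; sellers receive 587/22

Pre-subsidy: 147 - 6.5P = -101 + 4.5P gives P* = 248/11, Q* = 5/11.
With the subsidy, sellers receive Ps = Pb + 7 for each unit, where Pb is the price buyers pay.
Supply in terms of Pb becomes Qs = -101 + 4.5(Pb + 7) = -69.5 + 4.5Pb. Setting this equal to demand: 147 - 6.5Pb = -69.5 + 4.5Pb, so Pb = 433/22.
Sellers receive Ps = 433/22 + 7 = 587/22; Q' = 147 − 6.5·(433/22) = 839/44.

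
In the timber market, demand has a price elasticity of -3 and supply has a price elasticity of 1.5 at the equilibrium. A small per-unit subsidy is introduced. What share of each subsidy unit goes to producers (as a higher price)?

For a small subsidy around the equilibrium, the benefit split depends on the relative slopes, which at a point are proportional to the elasticities.
Buyer share = εs/(εs + |εd|) = 1.5/(1.5 + 3) = 1/3; seller share = |εd|/(εs + |εd|) = 2/3.
So producers capture 2/3 of the subsidy.

Producer share = 2/3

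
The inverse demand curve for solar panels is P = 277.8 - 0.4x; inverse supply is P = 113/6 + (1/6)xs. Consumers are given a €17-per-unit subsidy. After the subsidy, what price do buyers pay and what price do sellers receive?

Pre-subsidy: 277.8 - 0.4x = 113/6 + (1/6)x gives x* = 457 and P* = 95.
With the rebate, buyers effectively pay Pb = Ps − 17, where Ps is the price sellers receive.
On the curves, Pb = 277.8 - 0.4x and Ps = 113/6 + (1/6)x; the wedge Ps − Pb = 17 gives 113/6 + (1/6)x − (277.8 - 0.4x) = 17, so x' = 487.
Then Pb = 277.8 − 0.4·487 = 83 and Ps = 113/6 + (1/6)·487 = 100.

Buyers pay €83; sellers receive €100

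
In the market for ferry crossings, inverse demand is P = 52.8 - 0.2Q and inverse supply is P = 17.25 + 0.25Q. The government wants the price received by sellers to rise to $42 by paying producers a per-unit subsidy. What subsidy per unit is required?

Required subsidy s = $9 per unit

At a seller price of 42, quantity supplied is -69 + 4·42 = 99.
Buyers absorb 99 only when they pay Pb = 52.8 − 0.2·99 = 33.
s = Ps − Pb = 42 − 33 = 9.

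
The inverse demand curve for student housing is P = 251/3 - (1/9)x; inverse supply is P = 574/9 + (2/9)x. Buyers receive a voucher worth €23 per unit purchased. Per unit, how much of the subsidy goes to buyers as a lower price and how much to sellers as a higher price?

Pre-subsidy: 251/3 - (1/9)x = 574/9 + (2/9)x gives x* = 179/3 and P* = 2080/27.
With the rebate, buyers effectively pay Pb = Ps − 23, where Ps is the price sellers receive.
On the curves, Pb = 251/3 - (1/9)x and Ps = 574/9 + (2/9)x; the wedge Ps − Pb = 23 gives 574/9 + (2/9)x − (251/3 - (1/9)x) = 23, so x' = 386/3.
Then Pb = 251/3 − (1/9)·(386/3) = 1873/27 and Ps = 574/9 + (2/9)·(386/3) = 2494/27.
Buyers' price falls by P* − Pb = 2080/27 − 1873/27 = 23/3; sellers' price rises by Ps − P* = 2494/27 − 2080/27 = 46/3.

Buyers gain 23/3 per unit; sellers gain 46/3 per unit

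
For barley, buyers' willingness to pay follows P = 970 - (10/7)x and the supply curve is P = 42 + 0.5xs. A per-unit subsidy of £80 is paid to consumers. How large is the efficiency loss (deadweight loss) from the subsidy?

Deadweight loss = 44800/27

Pre-subsidy: 970 - (10/7)x = 42 + 0.5x gives x* = 12992/27 and P* = 7630/27.
With the rebate, buyers effectively pay Pb = Ps − 80, where Ps is the price sellers receive.
On the curves, Pb = 970 - (10/7)x and Ps = 42 + 0.5x; the wedge Ps − Pb = 80 gives 42 + 0.5x − (970 - (10/7)x) = 80, so x' = 1568/3.
Then Pb = 970 − (10/7)·(1568/3) = 670/3 and Ps = 42 + 0.5·(1568/3) = 910/3.
The subsidy expands output by 1568/3 − 12992/27 = 1120/27 past the efficient level; on those units the gap between marginal cost and willingness to pay runs from 0 up to 80.
DWL = ½ × 80 × 1120/27 = 44800/27.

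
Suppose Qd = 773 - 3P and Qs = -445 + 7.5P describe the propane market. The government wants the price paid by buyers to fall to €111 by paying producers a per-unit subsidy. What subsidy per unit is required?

At a buyer price of 111, quantity demanded is 773 − 3·111 = 440.
Sellers supply 440 only when they receive Ps with -445 + 7.5·Ps = 440, i.e. Ps = 118.
s = Ps − Pb = 118 − 111 = 7.

Required subsidy s = €7 per unit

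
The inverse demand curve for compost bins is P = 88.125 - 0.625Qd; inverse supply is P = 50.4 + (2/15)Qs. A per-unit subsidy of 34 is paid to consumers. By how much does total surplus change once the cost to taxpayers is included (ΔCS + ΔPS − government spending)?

Net change in total surplus = -69360/91

Pre-subsidy: 88.125 - 0.625Q = 50.4 + (2/15)Q gives Q* = 4527/91 and P* = 5190/91.
With the rebate, buyers effectively pay Pb = Ps − 34, where Ps is the price sellers receive.
On the curves, Pb = 88.125 - 0.625Q and Ps = 50.4 + (2/15)Q; the wedge Ps − Pb = 34 gives 50.4 + (2/15)Q − (88.125 - 0.625Q) = 34, so Q' = 8607/91.
Then Pb = 88.125 − 0.625·(8607/91) = 2640/91 and Ps = 50.4 + (2/15)·(8607/91) = 5734/91.
ΔCS = ½(4527/91 + 8607/91)(5190/91 − 2640/91) = 16745850/8281; ΔPS = ½(4527/91 + 8607/91)(5734/91 − 5190/91) = 3572448/8281.
Government spending = 34 × 8607/91 = 292638/91.
Net change = 16745850/8281 + 3572448/8281 − 292638/91 = -69360/91. The loss equals the DWL triangle ½·34·4080/91.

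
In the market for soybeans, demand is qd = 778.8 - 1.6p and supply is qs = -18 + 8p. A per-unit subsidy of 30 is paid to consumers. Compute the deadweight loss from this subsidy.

Pre-subsidy: 778.8 - 1.6p = -18 + 8p gives p* = 83, q* = 646.
With the rebate, buyers effectively pay pb = ps − 30, where ps is the price sellers receive.
Demand in terms of ps becomes qd = 778.8 − 1.6(ps − 30) = 826.8 - 1.6ps. Setting this equal to supply: 826.8 - 1.6ps = -18 + 8ps, so ps = 88.
Buyers pay pb = 88 − 30 = 58; q' = -18 + 8·88 = 686.
The subsidy expands output by 686 − 646 = 40 past the efficient level; on those units the gap between marginal cost and willingness to pay runs from 0 up to 30.
DWL = ½ × 30 × 40 = 600.

Deadweight loss = 600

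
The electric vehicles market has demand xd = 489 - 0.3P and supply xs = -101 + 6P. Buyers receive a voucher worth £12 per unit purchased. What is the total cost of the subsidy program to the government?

Government cost = £5572

Pre-subsidy: 489 - 0.3P = -101 + 6P gives P* = 5900/63, x* = 9679/21.
With the rebate, buyers effectively pay Pb = Ps − 12, where Ps is the price sellers receive.
Demand in terms of Ps becomes xd = 489 − 0.3(Ps − 12) = 492.6 - 0.3Ps. Setting this equal to supply: 492.6 - 0.3Ps = -101 + 6Ps, so Ps = 848/9.
Buyers pay Pb = 848/9 − 12 = 740/9; x' = -101 + 6·(848/9) = 1393/3.
Government outlay = subsidy × quantity = 12 × 1393/3 = 5572.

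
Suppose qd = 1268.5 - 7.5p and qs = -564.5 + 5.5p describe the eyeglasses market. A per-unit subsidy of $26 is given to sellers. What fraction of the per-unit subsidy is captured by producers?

Producer share = 15/26

Pre-subsidy: 1268.5 - 7.5p = -564.5 + 5.5p gives p* = 141, q* = 211.
With the subsidy, sellers receive ps = pb + 26 for each unit, where pb is the price buyers pay.
Supply in terms of pb becomes qs = -564.5 + 5.5(pb + 26) = -421.5 + 5.5pb. Setting this equal to demand: 1268.5 - 7.5pb = -421.5 + 5.5pb, so pb = 130.
Sellers receive ps = 130 + 26 = 156; q' = 1268.5 − 7.5·130 = 293.5.
Buyers' price falls by p* − pb = 141 − 130 = 11; sellers' price rises by ps − p* = 156 − 141 = 15.
So producers capture 15/26 = 15/26 of each unit of subsidy.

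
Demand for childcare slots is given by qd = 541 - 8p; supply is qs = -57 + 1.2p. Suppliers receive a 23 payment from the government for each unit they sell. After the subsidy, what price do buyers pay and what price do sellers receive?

Buyers pay 62; sellers receive 85

Pre-subsidy: 541 - 8p = -57 + 1.2p gives p* = 65, q* = 21.
With the subsidy, sellers receive ps = pb + 23 for each unit, where pb is the price buyers pay.
Supply in terms of pb becomes qs = -57 + 1.2(pb + 23) = -29.4 + 1.2pb. Setting this equal to demand: 541 - 8pb = -29.4 + 1.2pb, so pb = 62.
Sellers receive ps = 62 + 23 = 85; q' = 541 − 8·62 = 45.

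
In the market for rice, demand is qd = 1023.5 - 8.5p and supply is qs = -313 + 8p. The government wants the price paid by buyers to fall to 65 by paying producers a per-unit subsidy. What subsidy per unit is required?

Required subsidy s = 33 per unit

At a buyer price of 65, quantity demanded is 1023.5 − 8.5·65 = 471.
Sellers supply 471 only when they receive ps with -313 + 8·ps = 471, i.e. ps = 98.
s = ps − pb = 98 − 65 = 33.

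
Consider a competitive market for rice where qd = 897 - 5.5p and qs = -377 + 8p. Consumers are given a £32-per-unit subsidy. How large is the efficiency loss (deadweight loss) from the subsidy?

Deadweight loss = 45056/27

Pre-subsidy: 897 - 5.5p = -377 + 8p gives p* = 2548/27, q* = 10205/27.
With the rebate, buyers effectively pay pb = ps − 32, where ps is the price sellers receive.
Demand in terms of ps becomes qd = 897 − 5.5(ps − 32) = 1073 - 5.5ps. Setting this equal to supply: 1073 - 5.5ps = -377 + 8ps, so ps = 2900/27.
Buyers pay pb = 2900/27 − 32 = 2036/27; q' = -377 + 8·(2900/27) = 13021/27.
The subsidy expands output by 13021/27 − 10205/27 = 2816/27 past the efficient level; on those units the gap between marginal cost and willingness to pay runs from 0 up to 32.
DWL = ½ × 32 × 2816/27 = 45056/27.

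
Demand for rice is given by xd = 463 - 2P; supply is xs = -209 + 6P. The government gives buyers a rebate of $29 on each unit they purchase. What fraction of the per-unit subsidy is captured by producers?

Producer share = 0.25

Pre-subsidy: 463 - 2P = -209 + 6P gives P* = 84, x* = 295.
With the rebate, buyers effectively pay Pb = Ps − 29, where Ps is the price sellers receive.
Demand in terms of Ps becomes xd = 463 − 2(Ps − 29) = 521 - 2Ps. Setting this equal to supply: 521 - 2Ps = -209 + 6Ps, so Ps = 91.25.
Buyers pay Pb = 91.25 − 29 = 62.25; x' = -209 + 6·91.25 = 338.5.
Buyers' price falls by P* − Pb = 84 − 62.25 = 21.75; sellers' price rises by Ps − P* = 91.25 − 84 = 7.25.
So producers capture 7.25/29 = 0.25 of each unit of subsidy.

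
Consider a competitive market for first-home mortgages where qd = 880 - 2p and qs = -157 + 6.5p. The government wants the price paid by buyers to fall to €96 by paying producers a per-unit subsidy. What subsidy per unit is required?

Required subsidy s = €34 per unit

At a buyer price of 96, quantity demanded is 880 − 2·96 = 688.
Sellers supply 688 only when they receive ps with -157 + 6.5·ps = 688, i.e. ps = 130.
s = ps − pb = 130 − 96 = 34.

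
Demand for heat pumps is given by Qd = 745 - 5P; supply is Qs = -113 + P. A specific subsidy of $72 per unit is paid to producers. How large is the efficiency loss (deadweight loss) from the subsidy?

Pre-subsidy: 745 - 5P = -113 + P gives P* = 143, Q* = 30.
With the subsidy, sellers receive Ps = Pb + 72 for each unit, where Pb is the price buyers pay.
Supply in terms of Pb becomes Qs = -113 + 1(Pb + 72) = -41 + Pb. Setting this equal to demand: 745 - 5Pb = -41 + Pb, so Pb = 131.
Sellers receive Ps = 131 + 72 = 203; Q' = 745 − 5·131 = 90.
The subsidy expands output by 90 − 30 = 60 past the efficient level; on those units the gap between marginal cost and willingness to pay runs from 0 up to 72.
DWL = ½ × 72 × 60 = 2160.

Deadweight loss = $2160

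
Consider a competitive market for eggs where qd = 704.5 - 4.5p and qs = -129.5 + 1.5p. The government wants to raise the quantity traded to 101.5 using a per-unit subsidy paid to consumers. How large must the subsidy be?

At q = 101.5, invert demand for the buyer price: pb = (704.5 − 101.5)/4.5 = 134; invert supply for the seller price: ps = (101.5 − (-129.5))/1.5 = 154.
The subsidy must fill the gap: s = ps − pb = 154 − 134 = 20.

Required subsidy s = 20 per unit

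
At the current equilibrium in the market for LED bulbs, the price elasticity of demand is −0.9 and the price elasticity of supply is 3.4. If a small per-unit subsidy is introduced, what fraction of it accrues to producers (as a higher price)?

For a small subsidy around the equilibrium, the benefit split depends on the relative slopes, which at a point are proportional to the elasticities.
Buyer share = εs/(εs + |εd|) = 3.4/(3.4 + 0.9) = 34/43; seller share = |εd|/(εs + |εd|) = 9/43.
So producers capture 9/43 of the subsidy.

Producer share = 9/43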